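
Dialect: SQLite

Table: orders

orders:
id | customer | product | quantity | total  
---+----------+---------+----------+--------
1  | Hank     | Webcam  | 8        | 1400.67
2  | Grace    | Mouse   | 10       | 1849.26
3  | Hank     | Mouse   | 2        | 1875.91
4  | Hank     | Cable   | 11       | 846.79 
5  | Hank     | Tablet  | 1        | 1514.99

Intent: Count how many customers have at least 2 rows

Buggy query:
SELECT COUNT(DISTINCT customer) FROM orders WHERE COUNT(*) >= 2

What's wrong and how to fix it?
Bug: COUNT(*) cannot appear in WHERE; the per-group count doesn't exist yet

Fix: Use a subquery that GROUPs and filters with HAVING, then count its rows

Corrected query:
SELECT COUNT(*) FROM (SELECT customer FROM orders GROUP BY customer HAVING COUNT(*) >= 2)

Result:
COUNT(*)
--------
1       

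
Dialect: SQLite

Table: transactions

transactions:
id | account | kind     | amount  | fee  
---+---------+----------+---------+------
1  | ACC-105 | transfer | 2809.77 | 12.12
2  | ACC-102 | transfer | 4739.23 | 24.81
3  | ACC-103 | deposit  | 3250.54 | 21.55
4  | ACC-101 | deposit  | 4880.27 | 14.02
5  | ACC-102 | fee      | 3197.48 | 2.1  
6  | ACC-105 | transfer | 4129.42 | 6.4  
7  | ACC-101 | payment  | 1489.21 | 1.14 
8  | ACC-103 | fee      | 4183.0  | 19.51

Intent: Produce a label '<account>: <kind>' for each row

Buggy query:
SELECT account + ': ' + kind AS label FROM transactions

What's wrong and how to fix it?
Bug: '+' is numeric addition; on text columns SQLite converts them to 0 instead of concatenating

Fix: Use the || operator for string concatenation

Corrected query:
SELECT account || ': ' || kind AS label FROM transactions

Result:
label            
-----------------
ACC-105: transfer
ACC-102: transfer
ACC-103: deposit 
ACC-101: deposit 
ACC-102: fee     
ACC-105: transfer
ACC-101: payment 
ACC-103: fee     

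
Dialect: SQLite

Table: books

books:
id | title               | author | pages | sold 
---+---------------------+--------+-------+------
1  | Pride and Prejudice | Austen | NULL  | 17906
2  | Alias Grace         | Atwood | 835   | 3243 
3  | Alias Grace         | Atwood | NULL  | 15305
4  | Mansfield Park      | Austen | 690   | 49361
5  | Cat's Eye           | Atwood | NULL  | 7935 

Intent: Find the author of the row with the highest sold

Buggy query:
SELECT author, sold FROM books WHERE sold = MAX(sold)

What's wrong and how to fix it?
Bug: WHERE is evaluated per row; an aggregate over the whole table isn't defined there

Fix: Wrap MAX in a scalar subquery so WHERE compares against a single value

Corrected query:
SELECT author, sold FROM books WHERE sold = (SELECT MAX(sold) FROM books)

Result:
author | sold 
-------+------
Austen | 49361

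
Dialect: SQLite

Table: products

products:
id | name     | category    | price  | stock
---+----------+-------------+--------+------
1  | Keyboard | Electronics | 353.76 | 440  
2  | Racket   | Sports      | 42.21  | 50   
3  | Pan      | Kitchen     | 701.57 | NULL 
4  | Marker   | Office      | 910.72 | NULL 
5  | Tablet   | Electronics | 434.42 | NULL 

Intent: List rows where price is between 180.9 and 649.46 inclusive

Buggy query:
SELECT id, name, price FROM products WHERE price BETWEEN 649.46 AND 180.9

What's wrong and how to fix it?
Bug: BETWEEN expects the lower bound first; with 649.46 AND 180.9 the range is empty

Fix: Write BETWEEN 180.9 AND 649.46

Corrected query:
SELECT id, name, price FROM products WHERE price BETWEEN 180.9 AND 649.46

Result:
id | name     | price 
---+----------+-------
1  | Keyboard | 353.76
5  | Tablet   | 434.42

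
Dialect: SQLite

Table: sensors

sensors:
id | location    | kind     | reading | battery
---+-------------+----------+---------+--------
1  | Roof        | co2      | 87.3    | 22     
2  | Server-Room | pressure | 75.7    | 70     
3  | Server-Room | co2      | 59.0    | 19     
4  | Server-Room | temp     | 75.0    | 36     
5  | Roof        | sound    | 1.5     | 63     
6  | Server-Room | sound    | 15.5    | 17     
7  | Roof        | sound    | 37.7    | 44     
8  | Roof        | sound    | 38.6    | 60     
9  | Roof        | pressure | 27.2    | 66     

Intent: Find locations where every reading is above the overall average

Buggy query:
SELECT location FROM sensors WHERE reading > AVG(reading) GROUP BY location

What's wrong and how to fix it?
Bug: AVG() is an aggregate; it can't sit directly in WHERE

Fix: Use a subquery for AVG and a HAVING MIN(...) filter so the condition holds for every row in the group

Corrected query:
SELECT location FROM sensors GROUP BY location HAVING MIN(reading) > (SELECT AVG(reading) FROM sensors)

Result:
(no rows)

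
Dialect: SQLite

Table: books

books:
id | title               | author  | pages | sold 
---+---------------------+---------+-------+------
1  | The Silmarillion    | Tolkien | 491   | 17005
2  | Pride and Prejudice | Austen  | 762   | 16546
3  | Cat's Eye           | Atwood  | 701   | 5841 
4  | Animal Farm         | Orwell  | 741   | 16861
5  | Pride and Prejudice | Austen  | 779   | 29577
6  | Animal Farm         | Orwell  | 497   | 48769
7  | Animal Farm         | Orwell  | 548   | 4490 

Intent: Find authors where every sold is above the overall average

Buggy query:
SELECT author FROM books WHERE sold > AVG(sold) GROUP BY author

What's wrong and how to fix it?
Bug: AVG() is an aggregate; it can't sit directly in WHERE

Fix: Compute the overall average in a scalar subquery and compare each group's MIN against it in HAVING

Corrected query:
SELECT author FROM books GROUP BY author HAVING MIN(sold) > (SELECT AVG(sold) FROM books)

Result:
(no rows)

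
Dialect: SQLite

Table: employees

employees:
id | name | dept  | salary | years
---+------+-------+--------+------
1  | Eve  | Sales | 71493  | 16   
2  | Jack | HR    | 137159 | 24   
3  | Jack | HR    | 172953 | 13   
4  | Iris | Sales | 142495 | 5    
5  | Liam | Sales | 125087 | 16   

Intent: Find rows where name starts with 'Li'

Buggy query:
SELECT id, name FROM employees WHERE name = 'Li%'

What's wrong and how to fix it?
Bug: '=' compares the literal string including the % character; pattern matching needs LIKE

Fix: Use LIKE for wildcard pattern matching

Corrected query:
SELECT id, name FROM employees WHERE name LIKE 'Li%'

Result:
id | name
---+-----
5  | Liam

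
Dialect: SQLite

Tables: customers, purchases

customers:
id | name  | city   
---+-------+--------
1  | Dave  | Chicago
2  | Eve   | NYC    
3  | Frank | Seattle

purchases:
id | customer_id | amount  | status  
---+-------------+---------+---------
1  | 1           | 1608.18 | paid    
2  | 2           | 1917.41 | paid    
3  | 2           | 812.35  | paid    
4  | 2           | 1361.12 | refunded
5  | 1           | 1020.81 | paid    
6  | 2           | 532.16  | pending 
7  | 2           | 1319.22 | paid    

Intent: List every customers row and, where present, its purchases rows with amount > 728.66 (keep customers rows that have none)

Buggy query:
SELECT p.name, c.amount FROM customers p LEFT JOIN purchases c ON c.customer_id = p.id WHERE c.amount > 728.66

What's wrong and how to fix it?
Bug: Filtering c.amount in WHERE discards the NULL rows produced by LEFT JOIN, turning it into an inner join

Fix: Put 'c.amount > 728.66' in the JOIN's ON clause instead of WHERE

Corrected query:
SELECT p.name, c.amount FROM customers p LEFT JOIN purchases c ON c.customer_id = p.id AND c.amount > 728.66

Result:
name  | amount 
------+--------
Dave  | 1020.81
Dave  | 1608.18
Eve   | 812.35 
Eve   | 1319.22
Eve   | 1361.12
Eve   | 1917.41
Frank | NULL   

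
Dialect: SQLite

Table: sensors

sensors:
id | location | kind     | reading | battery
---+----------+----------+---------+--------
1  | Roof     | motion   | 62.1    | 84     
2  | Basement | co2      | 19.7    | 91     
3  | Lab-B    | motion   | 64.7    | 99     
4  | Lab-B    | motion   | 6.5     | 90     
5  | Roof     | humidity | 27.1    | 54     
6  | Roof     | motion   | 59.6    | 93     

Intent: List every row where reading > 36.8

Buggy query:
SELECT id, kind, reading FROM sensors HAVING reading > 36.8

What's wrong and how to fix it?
Bug: This is a non-aggregate query (no GROUP BY, no aggregates), so in SQLite the HAVING clause is invalid here; a row-level condition belongs in WHERE

Fix: Replace HAVING with WHERE since the condition applies to individual rows

Corrected query:
SELECT id, kind, reading FROM sensors WHERE reading > 36.8

Result:
id | kind   | reading
---+--------+--------
1  | motion | 62.1   
3  | motion | 64.7   
6  | motion | 59.6   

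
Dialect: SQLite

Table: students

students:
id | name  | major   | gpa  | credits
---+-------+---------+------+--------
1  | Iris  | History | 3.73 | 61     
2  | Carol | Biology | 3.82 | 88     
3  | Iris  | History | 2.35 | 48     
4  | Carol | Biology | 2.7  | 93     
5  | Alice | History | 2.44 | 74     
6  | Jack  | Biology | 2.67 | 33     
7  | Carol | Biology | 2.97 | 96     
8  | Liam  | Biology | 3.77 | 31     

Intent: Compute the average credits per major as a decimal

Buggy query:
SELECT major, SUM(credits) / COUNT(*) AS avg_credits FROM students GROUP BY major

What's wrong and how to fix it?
Bug: SUM(credits) and COUNT(*) are both integers; the division truncates the fractional part

Fix: Multiply by 1.0 (or CAST to REAL) to force floating-point division

Corrected query:
SELECT major, SUM(credits) * 1.0 / COUNT(*) AS avg_credits FROM students GROUP BY major

Result:
major   | avg_credits
--------+------------
Biology | 68.2       
History | 61         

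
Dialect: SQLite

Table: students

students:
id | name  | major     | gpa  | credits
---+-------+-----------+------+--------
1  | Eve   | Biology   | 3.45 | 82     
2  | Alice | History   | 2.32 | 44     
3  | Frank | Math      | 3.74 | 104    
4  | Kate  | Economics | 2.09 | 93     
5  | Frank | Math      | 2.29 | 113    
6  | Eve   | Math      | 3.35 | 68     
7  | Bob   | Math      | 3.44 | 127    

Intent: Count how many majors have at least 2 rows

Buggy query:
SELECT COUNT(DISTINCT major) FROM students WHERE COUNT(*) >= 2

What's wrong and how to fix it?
Bug: COUNT(*) cannot appear in WHERE; the per-group count doesn't exist yet

Fix: Use a subquery that GROUPs and filters with HAVING, then count its rows

Corrected query:
SELECT COUNT(*) FROM (SELECT major FROM students GROUP BY major HAVING COUNT(*) >= 2)

Result:
COUNT(*)
--------
1       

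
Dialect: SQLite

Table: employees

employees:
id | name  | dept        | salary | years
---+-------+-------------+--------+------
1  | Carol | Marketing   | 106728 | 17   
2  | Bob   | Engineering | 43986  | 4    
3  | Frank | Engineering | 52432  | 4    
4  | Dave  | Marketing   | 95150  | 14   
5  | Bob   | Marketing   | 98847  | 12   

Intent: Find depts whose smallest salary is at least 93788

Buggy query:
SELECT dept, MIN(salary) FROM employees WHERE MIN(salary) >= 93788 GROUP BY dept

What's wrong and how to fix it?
Bug: MIN() in WHERE is a misuse of aggregate

Fix: Use HAVING for the per-group MIN condition

Corrected query:
SELECT dept, MIN(salary) FROM employees GROUP BY dept HAVING MIN(salary) >= 93788

Result:
dept      | MIN(salary)
----------+------------
Marketing | 95150      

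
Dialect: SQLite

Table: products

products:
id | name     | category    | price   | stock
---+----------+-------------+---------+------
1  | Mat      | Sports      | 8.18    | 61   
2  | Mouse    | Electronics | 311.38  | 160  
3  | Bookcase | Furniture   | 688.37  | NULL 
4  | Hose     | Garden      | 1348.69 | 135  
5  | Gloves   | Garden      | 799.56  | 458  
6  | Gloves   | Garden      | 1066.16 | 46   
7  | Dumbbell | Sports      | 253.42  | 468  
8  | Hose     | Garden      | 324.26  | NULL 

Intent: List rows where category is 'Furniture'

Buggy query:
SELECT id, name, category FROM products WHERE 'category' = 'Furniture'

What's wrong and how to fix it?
Bug: 'category' in single quotes is a string literal, not the column; the comparison is literal-vs-literal and never true

Fix: Remove the quotes around the column name (or use double quotes for an identifier)

Corrected query:
SELECT id, name, category FROM products WHERE category = 'Furniture'

Result:
id | name     | category 
---+----------+----------
3  | Bookcase | Furniture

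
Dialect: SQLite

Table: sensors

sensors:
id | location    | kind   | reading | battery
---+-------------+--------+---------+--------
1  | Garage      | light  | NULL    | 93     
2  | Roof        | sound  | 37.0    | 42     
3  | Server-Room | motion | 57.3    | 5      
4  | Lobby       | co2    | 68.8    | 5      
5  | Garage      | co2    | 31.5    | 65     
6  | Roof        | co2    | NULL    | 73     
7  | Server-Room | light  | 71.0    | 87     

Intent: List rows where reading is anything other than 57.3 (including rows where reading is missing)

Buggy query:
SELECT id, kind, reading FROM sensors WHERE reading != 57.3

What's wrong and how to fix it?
Bug: 'reading != 57.3' is unknown when reading is NULL, so NULL rows are silently excluded

Fix: Add an explicit OR reading IS NULL to include the missing-value rows

Corrected query:
SELECT id, kind, reading FROM sensors WHERE reading != 57.3 OR reading IS NULL

Result:
id | kind  | reading
---+-------+--------
1  | light | NULL   
2  | sound | 37     
4  | co2   | 68.8   
5  | co2   | 31.5   
6  | co2   | NULL   
7  | light | 71     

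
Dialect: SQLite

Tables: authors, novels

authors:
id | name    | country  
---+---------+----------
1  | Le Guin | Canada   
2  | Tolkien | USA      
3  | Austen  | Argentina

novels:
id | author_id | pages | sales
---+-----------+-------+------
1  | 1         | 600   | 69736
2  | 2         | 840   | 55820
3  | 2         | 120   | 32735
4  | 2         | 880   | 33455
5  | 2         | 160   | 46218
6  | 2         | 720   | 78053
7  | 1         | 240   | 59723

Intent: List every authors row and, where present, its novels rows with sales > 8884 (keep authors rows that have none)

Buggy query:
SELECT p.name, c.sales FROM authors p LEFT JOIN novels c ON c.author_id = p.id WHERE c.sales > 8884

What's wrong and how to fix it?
Bug: Filtering c.sales in WHERE discards the NULL rows produced by LEFT JOIN, turning it into an inner join

Fix: Move the right-table condition into the ON clause so unmatched parents are kept

Corrected query:
SELECT p.name, c.sales FROM authors p LEFT JOIN novels c ON c.author_id = p.id AND c.sales > 8884

Result:
name    | sales
--------+------
Le Guin | 59723
Le Guin | 69736
Tolkien | 32735
Tolkien | 33455
Tolkien | 46218
Tolkien | 55820
Tolkien | 78053
Austen  | NULL 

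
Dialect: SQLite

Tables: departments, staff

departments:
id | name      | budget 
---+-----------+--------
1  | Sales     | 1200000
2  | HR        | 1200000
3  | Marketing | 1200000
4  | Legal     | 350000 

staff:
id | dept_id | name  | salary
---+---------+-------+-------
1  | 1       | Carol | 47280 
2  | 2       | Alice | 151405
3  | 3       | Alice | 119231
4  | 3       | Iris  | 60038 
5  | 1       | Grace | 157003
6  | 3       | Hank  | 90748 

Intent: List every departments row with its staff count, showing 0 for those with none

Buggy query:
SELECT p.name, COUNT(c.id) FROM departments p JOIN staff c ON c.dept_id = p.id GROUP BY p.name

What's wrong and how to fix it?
Bug: INNER JOIN drops departments rows that have no matching staff rows

Fix: Use LEFT JOIN so parents without children still appear (COUNT(c.id) gives 0)

Corrected query:
SELECT p.name, COUNT(c.id) FROM departments p LEFT JOIN staff c ON c.dept_id = p.id GROUP BY p.name

Result:
name      | COUNT(c.id)
----------+------------
HR        | 1          
Legal     | 0          
Marketing | 3          
Sales     | 2          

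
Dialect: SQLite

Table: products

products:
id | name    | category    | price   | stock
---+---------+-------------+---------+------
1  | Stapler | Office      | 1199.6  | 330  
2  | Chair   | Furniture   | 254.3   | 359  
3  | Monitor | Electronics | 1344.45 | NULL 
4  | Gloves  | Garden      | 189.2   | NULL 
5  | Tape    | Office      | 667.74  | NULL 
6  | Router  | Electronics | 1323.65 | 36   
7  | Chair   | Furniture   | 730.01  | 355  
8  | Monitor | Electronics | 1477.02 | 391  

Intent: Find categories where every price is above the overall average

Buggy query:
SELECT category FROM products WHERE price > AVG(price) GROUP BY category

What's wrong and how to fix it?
Bug: AVG() is an aggregate; it can't sit directly in WHERE

Fix: Use a subquery for AVG and a HAVING MIN(...) filter so the condition holds for every row in the group

Corrected query:
SELECT category FROM products GROUP BY category HAVING MIN(price) > (SELECT AVG(price) FROM products)

Result:
category   
-----------
Electronics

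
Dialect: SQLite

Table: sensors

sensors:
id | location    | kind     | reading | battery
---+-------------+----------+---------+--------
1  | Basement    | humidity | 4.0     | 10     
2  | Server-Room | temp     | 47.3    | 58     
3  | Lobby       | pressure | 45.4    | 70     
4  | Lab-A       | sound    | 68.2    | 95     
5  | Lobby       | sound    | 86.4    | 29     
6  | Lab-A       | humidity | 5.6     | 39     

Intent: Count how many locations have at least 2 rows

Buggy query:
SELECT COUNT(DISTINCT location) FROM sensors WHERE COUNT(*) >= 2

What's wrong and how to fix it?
Bug: COUNT(*) cannot appear in WHERE; the per-group count doesn't exist yet

Fix: Group first with HAVING COUNT(*) >= 2, then COUNT the resulting groups

Corrected query:
SELECT COUNT(*) FROM (SELECT location FROM sensors GROUP BY location HAVING COUNT(*) >= 2)

Result:
COUNT(*)
--------
2       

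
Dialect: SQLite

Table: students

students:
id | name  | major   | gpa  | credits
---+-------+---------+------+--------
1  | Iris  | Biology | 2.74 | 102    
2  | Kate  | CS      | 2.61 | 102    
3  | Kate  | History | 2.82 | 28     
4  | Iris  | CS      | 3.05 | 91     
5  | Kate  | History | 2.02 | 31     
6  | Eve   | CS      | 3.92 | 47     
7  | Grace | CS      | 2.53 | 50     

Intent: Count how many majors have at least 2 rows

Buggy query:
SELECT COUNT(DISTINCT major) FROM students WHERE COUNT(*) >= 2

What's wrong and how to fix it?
Bug: COUNT(*) cannot appear in WHERE; the per-group count doesn't exist yet

Fix: Use a subquery that GROUPs and filters with HAVING, then count its rows

Corrected query:
SELECT COUNT(*) FROM (SELECT major FROM students GROUP BY major HAVING COUNT(*) >= 2)

Result:
COUNT(*)
--------
2       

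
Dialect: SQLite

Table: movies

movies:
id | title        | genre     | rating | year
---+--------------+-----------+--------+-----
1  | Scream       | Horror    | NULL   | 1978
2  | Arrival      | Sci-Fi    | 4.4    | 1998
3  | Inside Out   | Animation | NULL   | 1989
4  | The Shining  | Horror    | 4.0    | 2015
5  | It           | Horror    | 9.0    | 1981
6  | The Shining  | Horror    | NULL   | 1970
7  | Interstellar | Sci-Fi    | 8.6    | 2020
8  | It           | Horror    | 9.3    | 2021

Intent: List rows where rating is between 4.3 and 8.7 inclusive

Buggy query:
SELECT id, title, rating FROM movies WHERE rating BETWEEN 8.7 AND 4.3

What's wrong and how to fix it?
Bug: BETWEEN expects the lower bound first; with 8.7 AND 4.3 the range is empty

Fix: Swap the bounds so the smaller value comes first

Corrected query:
SELECT id, title, rating FROM movies WHERE rating BETWEEN 4.3 AND 8.7

Result:
id | title        | rating
---+--------------+-------
2  | Arrival      | 4.4   
7  | Interstellar | 8.6   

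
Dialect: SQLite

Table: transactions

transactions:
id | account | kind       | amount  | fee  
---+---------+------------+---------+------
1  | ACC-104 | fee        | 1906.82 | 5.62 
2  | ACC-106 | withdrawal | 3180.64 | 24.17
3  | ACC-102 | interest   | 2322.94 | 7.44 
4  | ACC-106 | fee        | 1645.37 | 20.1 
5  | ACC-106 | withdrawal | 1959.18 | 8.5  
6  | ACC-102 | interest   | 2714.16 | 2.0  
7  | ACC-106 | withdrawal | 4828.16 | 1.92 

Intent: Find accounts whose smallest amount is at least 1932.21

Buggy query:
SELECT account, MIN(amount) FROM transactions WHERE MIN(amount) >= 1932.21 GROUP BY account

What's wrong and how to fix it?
Bug: Aggregates like MIN are computed per group after WHERE runs

Fix: Replace WHERE with HAVING after the GROUP BY

Corrected query:
SELECT account, MIN(amount) FROM transactions GROUP BY account HAVING MIN(amount) >= 1932.21

Result:
account | MIN(amount)
--------+------------
ACC-102 | 2322.94    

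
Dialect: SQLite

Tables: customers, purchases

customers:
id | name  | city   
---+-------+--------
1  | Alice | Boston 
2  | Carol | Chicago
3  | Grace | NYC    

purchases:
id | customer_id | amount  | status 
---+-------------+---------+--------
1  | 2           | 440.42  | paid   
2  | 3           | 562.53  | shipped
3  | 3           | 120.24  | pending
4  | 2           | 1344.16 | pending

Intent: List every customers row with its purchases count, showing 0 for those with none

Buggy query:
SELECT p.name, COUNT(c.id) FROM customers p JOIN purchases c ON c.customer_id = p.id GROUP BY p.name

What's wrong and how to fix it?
Bug: An inner join excludes parents with zero children

Fix: Use LEFT JOIN so parents without children still appear (COUNT(c.id) gives 0)

Corrected query:
SELECT p.name, COUNT(c.id) FROM customers p LEFT JOIN purchases c ON c.customer_id = p.id GROUP BY p.name

Result:
name  | COUNT(c.id)
------+------------
Alice | 0          
Carol | 2          
Grace | 2          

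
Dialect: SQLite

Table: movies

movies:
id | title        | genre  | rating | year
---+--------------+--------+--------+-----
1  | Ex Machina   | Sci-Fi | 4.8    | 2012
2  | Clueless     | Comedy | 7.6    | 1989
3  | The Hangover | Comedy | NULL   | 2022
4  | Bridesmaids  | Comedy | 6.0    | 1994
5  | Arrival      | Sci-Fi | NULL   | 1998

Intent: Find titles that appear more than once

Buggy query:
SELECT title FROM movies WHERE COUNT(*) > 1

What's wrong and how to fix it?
Bug: WHERE can't reference COUNT(*); aggregates are computed after WHERE

Fix: Group first, then use HAVING for the count condition

Corrected query:
SELECT title FROM movies GROUP BY title HAVING COUNT(*) > 1

Result:
(no rows)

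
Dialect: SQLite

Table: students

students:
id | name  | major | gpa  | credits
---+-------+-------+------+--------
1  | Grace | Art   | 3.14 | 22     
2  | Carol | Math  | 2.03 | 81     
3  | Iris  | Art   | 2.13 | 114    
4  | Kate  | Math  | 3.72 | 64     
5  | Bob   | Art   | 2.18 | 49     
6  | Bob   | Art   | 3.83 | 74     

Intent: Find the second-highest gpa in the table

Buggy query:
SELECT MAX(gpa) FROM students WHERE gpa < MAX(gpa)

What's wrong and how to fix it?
Bug: MAX(gpa) on the right of the comparison is an aggregate-in-WHERE error

Fix: Put the inner MAX in a scalar subquery

Corrected query:
SELECT MAX(gpa) FROM students WHERE gpa < (SELECT MAX(gpa) FROM students)

Result:
MAX(gpa)
--------
3.72    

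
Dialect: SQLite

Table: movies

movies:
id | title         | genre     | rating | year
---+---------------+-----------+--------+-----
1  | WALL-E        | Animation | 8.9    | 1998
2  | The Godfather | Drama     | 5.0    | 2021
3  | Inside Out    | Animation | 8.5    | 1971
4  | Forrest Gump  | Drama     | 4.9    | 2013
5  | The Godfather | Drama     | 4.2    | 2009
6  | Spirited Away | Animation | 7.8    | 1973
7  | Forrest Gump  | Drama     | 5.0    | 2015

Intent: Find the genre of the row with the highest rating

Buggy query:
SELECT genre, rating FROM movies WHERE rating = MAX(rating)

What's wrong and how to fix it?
Bug: MAX(rating) is an aggregate and cannot be used directly in WHERE

Fix: Wrap MAX in a scalar subquery so WHERE compares against a single value

Corrected query:
SELECT genre, rating FROM movies WHERE rating = (SELECT MAX(rating) FROM movies)

Result:
genre     | rating
----------+-------
Animation | 8.9   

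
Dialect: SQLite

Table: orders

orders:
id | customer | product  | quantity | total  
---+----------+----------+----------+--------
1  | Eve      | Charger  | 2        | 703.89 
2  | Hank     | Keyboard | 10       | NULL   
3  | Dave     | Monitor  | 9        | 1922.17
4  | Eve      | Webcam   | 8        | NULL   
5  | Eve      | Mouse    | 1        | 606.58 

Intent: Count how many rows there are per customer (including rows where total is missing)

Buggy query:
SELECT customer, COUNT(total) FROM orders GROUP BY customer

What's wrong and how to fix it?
Bug: COUNT(column) counts non-NULL values only; rows with NULL total aren't counted

Fix: Use COUNT(*) to count all rows regardless of NULL

Corrected query:
SELECT customer, COUNT(*) FROM orders GROUP BY customer

Result:
customer | COUNT(*)
---------+---------
Dave     | 1       
Eve      | 3       
Hank     | 1       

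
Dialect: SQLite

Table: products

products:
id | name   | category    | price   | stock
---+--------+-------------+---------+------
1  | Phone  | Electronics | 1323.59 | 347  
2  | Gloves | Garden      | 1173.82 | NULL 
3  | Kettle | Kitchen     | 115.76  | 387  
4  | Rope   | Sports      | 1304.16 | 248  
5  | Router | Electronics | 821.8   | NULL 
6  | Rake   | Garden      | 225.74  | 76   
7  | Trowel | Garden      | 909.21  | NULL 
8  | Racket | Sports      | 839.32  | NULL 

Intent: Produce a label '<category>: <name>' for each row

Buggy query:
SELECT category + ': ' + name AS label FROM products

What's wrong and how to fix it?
Bug: SQLite uses || for string concatenation; + coerces text to numbers (yielding 0)

Fix: Use the || operator for string concatenation

Corrected query:
SELECT category || ': ' || name AS label FROM products

Result:
label              
-------------------
Electronics: Phone 
Garden: Gloves     
Kitchen: Kettle    
Sports: Rope       
Electronics: Router
Garden: Rake       
Garden: Trowel     
Sports: Racket     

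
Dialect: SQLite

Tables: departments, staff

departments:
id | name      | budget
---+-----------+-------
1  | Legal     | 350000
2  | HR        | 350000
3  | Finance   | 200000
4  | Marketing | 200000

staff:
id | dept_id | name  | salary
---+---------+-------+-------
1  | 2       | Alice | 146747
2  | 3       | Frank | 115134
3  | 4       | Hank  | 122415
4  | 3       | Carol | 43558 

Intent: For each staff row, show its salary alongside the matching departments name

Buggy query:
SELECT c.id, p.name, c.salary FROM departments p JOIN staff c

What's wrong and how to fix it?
Bug: Missing join condition: each staff row is matched to all departments rows instead of just its own

Fix: Add ON c.dept_id = p.id to the JOIN

Corrected query:
SELECT c.id, p.name, c.salary FROM departments p JOIN staff c ON c.dept_id = p.id

Result:
id | name      | salary
---+-----------+-------
1  | HR        | 146747
2  | Finance   | 115134
3  | Marketing | 122415
4  | Finance   | 43558 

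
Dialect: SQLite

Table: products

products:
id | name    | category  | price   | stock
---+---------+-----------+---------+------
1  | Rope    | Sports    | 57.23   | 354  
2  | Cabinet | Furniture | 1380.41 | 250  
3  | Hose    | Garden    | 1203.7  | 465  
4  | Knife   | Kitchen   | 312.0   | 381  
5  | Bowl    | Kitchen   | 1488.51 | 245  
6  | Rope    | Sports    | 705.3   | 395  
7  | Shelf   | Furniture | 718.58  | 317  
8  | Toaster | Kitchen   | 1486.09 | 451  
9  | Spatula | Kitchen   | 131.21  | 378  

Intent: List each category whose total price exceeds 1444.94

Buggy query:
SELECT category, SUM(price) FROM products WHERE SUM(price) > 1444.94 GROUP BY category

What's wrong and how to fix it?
Bug: Aggregate functions cannot appear in a WHERE clause

Fix: Move the aggregate condition to a HAVING clause

Corrected query:
SELECT category, SUM(price) FROM products GROUP BY category HAVING SUM(price) > 1444.94

Result:
category  | SUM(price)
----------+-----------
Furniture | 2098.99   
Kitchen   | 3417.81   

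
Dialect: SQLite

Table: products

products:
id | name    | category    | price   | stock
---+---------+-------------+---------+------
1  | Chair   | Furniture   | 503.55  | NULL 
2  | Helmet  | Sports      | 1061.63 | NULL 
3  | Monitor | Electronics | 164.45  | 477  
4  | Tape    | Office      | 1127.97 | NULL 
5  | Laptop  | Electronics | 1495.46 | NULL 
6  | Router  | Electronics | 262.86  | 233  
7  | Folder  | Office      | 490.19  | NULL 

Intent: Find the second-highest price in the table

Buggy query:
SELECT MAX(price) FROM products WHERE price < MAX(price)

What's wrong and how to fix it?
Bug: The inner MAX is an aggregate inside WHERE, which is not allowed

Fix: Compute the overall MAX in a subquery, then take MAX of rows below it

Corrected query:
SELECT MAX(price) FROM products WHERE price < (SELECT MAX(price) FROM products)

Result:
MAX(price)
----------
1127.97   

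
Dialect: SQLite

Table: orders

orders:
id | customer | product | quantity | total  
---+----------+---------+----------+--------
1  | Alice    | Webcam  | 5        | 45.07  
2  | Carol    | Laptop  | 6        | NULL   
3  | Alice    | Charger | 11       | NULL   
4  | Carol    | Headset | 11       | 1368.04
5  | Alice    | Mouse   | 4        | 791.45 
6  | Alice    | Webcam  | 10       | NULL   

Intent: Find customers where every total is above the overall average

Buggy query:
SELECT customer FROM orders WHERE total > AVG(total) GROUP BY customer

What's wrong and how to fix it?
Bug: WHERE evaluates per row before aggregation, so AVG() is unavailable

Fix: Use a subquery for AVG and a HAVING MIN(...) filter so the condition holds for every row in the group

Corrected query:
SELECT customer FROM orders GROUP BY customer HAVING MIN(total) > (SELECT AVG(total) FROM orders)

Result:
customer
--------
Carol   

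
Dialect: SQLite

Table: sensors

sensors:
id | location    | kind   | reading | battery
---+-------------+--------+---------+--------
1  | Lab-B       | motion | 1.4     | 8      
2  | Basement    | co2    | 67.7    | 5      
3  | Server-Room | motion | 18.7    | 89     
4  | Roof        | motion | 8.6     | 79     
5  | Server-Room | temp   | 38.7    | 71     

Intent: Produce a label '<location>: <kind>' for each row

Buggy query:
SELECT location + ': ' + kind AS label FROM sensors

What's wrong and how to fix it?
Bug: '+' is numeric addition; on text columns SQLite converts them to 0 instead of concatenating

Fix: Use the || operator for string concatenation

Corrected query:
SELECT location || ': ' || kind AS label FROM sensors

Result:
label              
-------------------
Lab-B: motion      
Basement: co2      
Server-Room: motion
Roof: motion       
Server-Room: temp  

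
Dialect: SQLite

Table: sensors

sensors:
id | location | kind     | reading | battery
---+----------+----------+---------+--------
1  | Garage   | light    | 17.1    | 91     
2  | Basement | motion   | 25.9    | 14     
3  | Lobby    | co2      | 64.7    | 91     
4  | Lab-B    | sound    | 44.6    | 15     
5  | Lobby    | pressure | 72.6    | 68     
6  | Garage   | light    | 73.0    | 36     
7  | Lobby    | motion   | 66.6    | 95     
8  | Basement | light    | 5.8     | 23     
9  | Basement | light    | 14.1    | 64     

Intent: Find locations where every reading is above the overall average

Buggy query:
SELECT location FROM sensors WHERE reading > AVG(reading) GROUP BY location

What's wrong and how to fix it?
Bug: AVG() is an aggregate; it can't sit directly in WHERE

Fix: Compute the overall average in a scalar subquery and compare each group's MIN against it in HAVING

Corrected query:
SELECT location FROM sensors GROUP BY location HAVING MIN(reading) > (SELECT AVG(reading) FROM sensors)

Result:
location
--------
Lab-B   
Lobby   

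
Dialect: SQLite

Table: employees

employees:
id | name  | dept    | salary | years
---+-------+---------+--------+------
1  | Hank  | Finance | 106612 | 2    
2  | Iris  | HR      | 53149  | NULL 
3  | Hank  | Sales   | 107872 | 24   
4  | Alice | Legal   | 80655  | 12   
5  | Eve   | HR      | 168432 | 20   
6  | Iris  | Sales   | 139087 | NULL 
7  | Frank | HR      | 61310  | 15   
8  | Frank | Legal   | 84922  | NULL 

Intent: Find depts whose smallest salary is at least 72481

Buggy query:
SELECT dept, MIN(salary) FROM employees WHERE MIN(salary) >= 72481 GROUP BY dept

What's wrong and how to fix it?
Bug: Aggregates like MIN are computed per group after WHERE runs

Fix: Use HAVING for the per-group MIN condition

Corrected query:
SELECT dept, MIN(salary) FROM employees GROUP BY dept HAVING MIN(salary) >= 72481

Result:
dept    | MIN(salary)
--------+------------
Finance | 106612     
Legal   | 80655      
Sales   | 107872     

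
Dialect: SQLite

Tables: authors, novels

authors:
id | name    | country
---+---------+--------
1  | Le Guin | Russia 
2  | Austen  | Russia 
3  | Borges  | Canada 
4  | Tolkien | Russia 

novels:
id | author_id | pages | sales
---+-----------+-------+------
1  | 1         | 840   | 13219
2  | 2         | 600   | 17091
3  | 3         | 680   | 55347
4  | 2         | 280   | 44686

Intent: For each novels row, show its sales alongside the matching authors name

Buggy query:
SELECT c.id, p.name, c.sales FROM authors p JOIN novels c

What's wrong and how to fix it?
Bug: JOIN with no ON clause produces a cartesian product; every novels row pairs with every authors row

Fix: Specify the join condition linking the foreign key to the parent id

Corrected query:
SELECT c.id, p.name, c.sales FROM authors p JOIN novels c ON c.author_id = p.id

Result:
id | name    | sales
---+---------+------
1  | Le Guin | 13219
2  | Austen  | 17091
3  | Borges  | 55347
4  | Austen  | 44686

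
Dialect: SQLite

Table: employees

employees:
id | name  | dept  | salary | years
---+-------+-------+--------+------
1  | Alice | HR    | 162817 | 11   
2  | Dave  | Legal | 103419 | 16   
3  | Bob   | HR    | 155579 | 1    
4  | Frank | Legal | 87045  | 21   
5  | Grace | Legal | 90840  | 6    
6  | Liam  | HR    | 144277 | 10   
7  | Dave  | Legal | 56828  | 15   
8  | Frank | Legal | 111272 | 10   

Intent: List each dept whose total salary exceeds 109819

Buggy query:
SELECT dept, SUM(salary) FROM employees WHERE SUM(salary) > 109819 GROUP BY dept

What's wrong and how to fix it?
Bug: WHERE runs before GROUP BY, so aggregates aren't available there

Fix: Use HAVING (which filters groups after aggregation) instead of WHERE

Corrected query:
SELECT dept, SUM(salary) FROM employees GROUP BY dept HAVING SUM(salary) > 109819

Result:
dept  | SUM(salary)
------+------------
HR    | 462673     
Legal | 449404     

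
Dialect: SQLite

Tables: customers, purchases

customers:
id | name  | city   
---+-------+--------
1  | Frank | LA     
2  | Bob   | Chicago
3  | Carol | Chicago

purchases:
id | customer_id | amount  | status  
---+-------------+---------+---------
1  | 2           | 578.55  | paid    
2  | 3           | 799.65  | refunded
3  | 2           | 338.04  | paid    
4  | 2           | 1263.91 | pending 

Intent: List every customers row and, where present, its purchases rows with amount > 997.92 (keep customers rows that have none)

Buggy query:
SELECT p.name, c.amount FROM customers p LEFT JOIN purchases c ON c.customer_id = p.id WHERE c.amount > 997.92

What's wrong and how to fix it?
Bug: Filtering c.amount in WHERE discards the NULL rows produced by LEFT JOIN, turning it into an inner join

Fix: Put 'c.amount > 997.92' in the JOIN's ON clause instead of WHERE

Corrected query:
SELECT p.name, c.amount FROM customers p LEFT JOIN purchases c ON c.customer_id = p.id AND c.amount > 997.92

Result:
name  | amount 
------+--------
Frank | NULL   
Bob   | 1263.91
Carol | NULL   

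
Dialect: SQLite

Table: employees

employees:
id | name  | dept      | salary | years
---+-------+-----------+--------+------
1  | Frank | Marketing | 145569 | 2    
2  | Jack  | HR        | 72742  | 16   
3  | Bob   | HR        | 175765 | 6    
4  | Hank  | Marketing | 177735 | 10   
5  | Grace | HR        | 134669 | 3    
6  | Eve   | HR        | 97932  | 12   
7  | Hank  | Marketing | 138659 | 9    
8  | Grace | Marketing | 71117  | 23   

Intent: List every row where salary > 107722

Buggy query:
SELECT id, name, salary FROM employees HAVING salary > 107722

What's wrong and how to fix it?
Bug: HAVING filters the output of aggregation, but this query has no GROUP BY and no aggregate functions, so SQLite rejects it (HAVING clause on a non-aggregate query); the condition here is per row

Fix: Replace HAVING with WHERE since the condition applies to individual rows

Corrected query:
SELECT id, name, salary FROM employees WHERE salary > 107722

Result:
id | name  | salary
---+-------+-------
1  | Frank | 145569
3  | Bob   | 175765
4  | Hank  | 177735
5  | Grace | 134669
7  | Hank  | 138659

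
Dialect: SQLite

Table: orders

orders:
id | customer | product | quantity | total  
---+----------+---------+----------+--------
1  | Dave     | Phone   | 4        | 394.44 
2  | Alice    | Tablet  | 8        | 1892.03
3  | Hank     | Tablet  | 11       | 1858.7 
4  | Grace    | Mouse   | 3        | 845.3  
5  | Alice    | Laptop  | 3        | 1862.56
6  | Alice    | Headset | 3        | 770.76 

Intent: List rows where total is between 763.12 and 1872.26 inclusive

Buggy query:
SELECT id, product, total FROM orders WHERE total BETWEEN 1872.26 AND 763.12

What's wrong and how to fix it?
Bug: The bounds are reversed; BETWEEN a AND b requires a <= b to match anything

Fix: Write BETWEEN 763.12 AND 1872.26

Corrected query:
SELECT id, product, total FROM orders WHERE total BETWEEN 763.12 AND 1872.26

Result:
id | product | total  
---+---------+--------
3  | Tablet  | 1858.7 
4  | Mouse   | 845.3  
5  | Laptop  | 1862.56
6  | Headset | 770.76 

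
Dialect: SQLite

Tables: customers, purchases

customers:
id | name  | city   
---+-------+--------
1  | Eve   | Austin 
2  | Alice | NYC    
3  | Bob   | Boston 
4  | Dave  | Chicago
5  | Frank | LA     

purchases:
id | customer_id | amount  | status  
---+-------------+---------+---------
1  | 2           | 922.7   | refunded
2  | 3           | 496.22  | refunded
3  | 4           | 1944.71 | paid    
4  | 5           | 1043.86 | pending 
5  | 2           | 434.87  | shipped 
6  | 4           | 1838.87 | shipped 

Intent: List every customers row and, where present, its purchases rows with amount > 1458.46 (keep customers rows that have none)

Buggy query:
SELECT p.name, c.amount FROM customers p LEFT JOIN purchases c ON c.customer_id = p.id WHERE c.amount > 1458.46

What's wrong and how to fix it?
Bug: Filtering c.amount in WHERE discards the NULL rows produced by LEFT JOIN, turning it into an inner join

Fix: Move the right-table condition into the ON clause so unmatched parents are kept

Corrected query:
SELECT p.name, c.amount FROM customers p LEFT JOIN purchases c ON c.customer_id = p.id AND c.amount > 1458.46

Result:
name  | amount 
------+--------
Eve   | NULL   
Alice | NULL   
Bob   | NULL   
Dave  | 1838.87
Dave  | 1944.71
Frank | NULL   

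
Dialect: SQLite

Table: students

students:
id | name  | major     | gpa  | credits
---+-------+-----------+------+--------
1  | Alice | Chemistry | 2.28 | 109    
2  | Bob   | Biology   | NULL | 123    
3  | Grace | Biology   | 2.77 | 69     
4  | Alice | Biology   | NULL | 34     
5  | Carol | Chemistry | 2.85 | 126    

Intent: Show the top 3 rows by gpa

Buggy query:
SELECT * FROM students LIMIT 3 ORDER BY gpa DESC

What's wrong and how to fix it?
Bug: ORDER BY cannot follow LIMIT; LIMIT is the final clause

Fix: Swap the clauses: ORDER BY first, then LIMIT

Corrected query:
SELECT * FROM students ORDER BY gpa DESC LIMIT 3

Result:
id | name  | major     | gpa  | credits
---+-------+-----------+------+--------
5  | Carol | Chemistry | 2.85 | 126    
3  | Grace | Biology   | 2.77 | 69     
1  | Alice | Chemistry | 2.28 | 109    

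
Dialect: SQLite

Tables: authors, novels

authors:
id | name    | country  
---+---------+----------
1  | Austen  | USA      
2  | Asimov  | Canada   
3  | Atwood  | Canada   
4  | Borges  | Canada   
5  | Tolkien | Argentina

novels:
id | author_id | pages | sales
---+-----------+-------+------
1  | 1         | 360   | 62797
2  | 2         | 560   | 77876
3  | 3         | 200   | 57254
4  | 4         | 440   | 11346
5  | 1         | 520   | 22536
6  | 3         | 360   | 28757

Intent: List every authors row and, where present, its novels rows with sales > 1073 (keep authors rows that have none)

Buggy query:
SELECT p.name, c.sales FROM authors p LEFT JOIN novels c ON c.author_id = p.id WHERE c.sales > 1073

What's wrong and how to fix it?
Bug: Filtering c.sales in WHERE discards the NULL rows produced by LEFT JOIN, turning it into an inner join

Fix: Move the right-table condition into the ON clause so unmatched parents are kept

Corrected query:
SELECT p.name, c.sales FROM authors p LEFT JOIN novels c ON c.author_id = p.id AND c.sales > 1073

Result:
name    | sales
--------+------
Austen  | 22536
Austen  | 62797
Asimov  | 77876
Atwood  | 28757
Atwood  | 57254
Borges  | 11346
Tolkien | NULL 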